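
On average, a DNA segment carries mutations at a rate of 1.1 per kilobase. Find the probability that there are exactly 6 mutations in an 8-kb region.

Over the interval, μ = 1.1 × 8 = 8.8 (an 8-kb region = 8 kilobases).
P(N = 6) = e^(−μ) μ^6/6! = e^(−8.8) · 8.8^6/720 ≈ 0.0972.

0.0972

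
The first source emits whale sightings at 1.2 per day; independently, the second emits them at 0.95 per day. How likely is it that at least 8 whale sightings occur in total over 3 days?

Independent Poisson processes superpose: combined rate λ = 1.2 + 0.95 = 2.15 per day.
Over the interval, μ = 2.15 × 3 = 6.45 (3 days).
P(N ≥ 8) = 1 − P(N ≤ 7) ≈ 0.3199.

0.3199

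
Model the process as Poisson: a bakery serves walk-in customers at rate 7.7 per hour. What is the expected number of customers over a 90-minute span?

11.55

E[N] = λt = 7.7 × 1.5 = 11.55 (a 90-minute span = 1.5 hours).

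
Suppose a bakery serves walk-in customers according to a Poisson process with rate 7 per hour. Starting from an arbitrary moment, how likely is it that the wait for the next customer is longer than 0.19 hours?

The wait for the next event is exponential with rate λ = 7 per hour.
P(T > 0.19) = e^(−λt) = e^(−7 × 0.19) = e^(−1.33) ≈ 0.2645.

0.2645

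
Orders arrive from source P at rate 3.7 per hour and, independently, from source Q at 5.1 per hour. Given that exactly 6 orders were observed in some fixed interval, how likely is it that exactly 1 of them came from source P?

Given the total, each event is independently from source P with probability p = λ_P/(λ_P+λ_Q) = 3.7/8.8 ≈ 0.4205.
So K ~ Binomial(6, 3.7/8.8): P(K = 1) = C(6,1) · (3.7/8.8)^1 · (5.1/8.8)^5 ≈ 0.1649.

0.1649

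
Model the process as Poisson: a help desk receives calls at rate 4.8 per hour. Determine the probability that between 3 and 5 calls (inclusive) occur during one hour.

0.5085

With mean μ = 4.8 per hour,
P(3 ≤ N ≤ 5) = Σ_{j=3}^{5} e^(−4.8) · 4.8^j/j! ≈ 0.5085.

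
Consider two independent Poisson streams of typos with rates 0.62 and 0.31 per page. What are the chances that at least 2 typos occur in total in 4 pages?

Independent Poisson processes superpose: combined rate λ = 0.62 + 0.31 = 0.93 per page.
Over the interval, μ = 0.93 × 4 = 3.72 (4 pages).
P(N ≥ 2) = 1 − P(N ≤ 1) ≈ 0.8856.

0.8856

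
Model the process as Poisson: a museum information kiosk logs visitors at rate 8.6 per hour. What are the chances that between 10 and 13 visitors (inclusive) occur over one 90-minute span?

0.4115

Over the interval, μ = 8.6 × 1.5 = 12.9 (a 90-minute span = 1.5 hours).
P(10 ≤ N ≤ 13) = Σ_{j=10}^{13} e^(−12.9) · 12.9^j/j! ≈ 0.4115.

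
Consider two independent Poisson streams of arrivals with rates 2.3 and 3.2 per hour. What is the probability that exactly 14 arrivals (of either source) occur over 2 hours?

Independent Poisson processes superpose: combined rate λ = 2.3 + 3.2 = 5.5 per hour.
Over the interval, μ = 5.5 × 2 = 11 (2 hours).
P(N = 14) = e^(−11) · 11^14/14! ≈ 0.0728.

0.0728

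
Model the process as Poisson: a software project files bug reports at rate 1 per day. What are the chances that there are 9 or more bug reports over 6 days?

0.1528

Over the interval, μ = 1 × 6 = 6 (6 days).
P(N ≥ 9) = 1 − P(N ≤ 8) = 1 − Σ_{j=0}^{8} e^(−μ) μ^j/j! ≈ 0.1528.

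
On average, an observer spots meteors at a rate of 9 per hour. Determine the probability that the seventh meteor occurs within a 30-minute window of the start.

0.1689

Over the interval, μ = 9 × 0.5 = 4.5 (a 30-minute window = 0.5 hours).
The seventh arrival falls in the interval iff at least 7 events occur there: P(S_7 ≤ t) = P(N ≥ 7) = 1 − P(N ≤ 6) ≈ 0.1689.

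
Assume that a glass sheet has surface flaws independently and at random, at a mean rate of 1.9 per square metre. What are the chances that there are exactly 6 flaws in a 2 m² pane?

0.0936

Over the interval, μ = 1.9 × 2 = 3.8 (a 2 m² pane = 2 square metres).
P(N = 6) = e^(−μ) μ^6/6! = e^(−3.8) · 3.8^6/720 ≈ 0.0936.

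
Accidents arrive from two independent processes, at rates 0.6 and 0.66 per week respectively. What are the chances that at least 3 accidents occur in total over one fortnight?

0.4613

Independent Poisson processes superpose: combined rate λ = 0.6 + 0.66 = 1.26 per week.
Over the interval, μ = 1.26 × 2 = 2.52 (a fortnight = 2 weeks).
P(N ≥ 3) = 1 − P(N ≤ 2) ≈ 0.4613.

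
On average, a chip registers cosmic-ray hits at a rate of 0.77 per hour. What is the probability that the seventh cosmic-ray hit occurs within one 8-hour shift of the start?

Over the interval, μ = 0.77 × 8 = 6.16 (an 8-hour shift = 8 hours).
The seventh arrival falls in the interval iff at least 7 events occur there: P(S_7 ≤ t) = P(N ≥ 7) = 1 − P(N ≤ 6) ≈ 0.4194.

0.4194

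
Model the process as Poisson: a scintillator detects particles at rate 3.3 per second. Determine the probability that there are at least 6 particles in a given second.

With mean μ = 3.3 per second,
P(N ≥ 6) = 1 − P(N ≤ 5) = 1 − Σ_{j=0}^{5} e^(−μ) μ^j/j! ≈ 0.1171.

0.1171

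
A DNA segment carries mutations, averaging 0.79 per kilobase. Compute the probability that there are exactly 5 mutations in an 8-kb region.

0.1512

Over the interval, μ = 0.79 × 8 = 6.32 (an 8-kb region = 8 kilobases).
P(N = 5) = e^(−μ) μ^5/5! = e^(−6.32) · 6.32^5/120 ≈ 0.1512.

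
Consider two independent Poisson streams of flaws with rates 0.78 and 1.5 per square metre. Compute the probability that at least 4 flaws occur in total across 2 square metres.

Independent Poisson processes superpose: combined rate λ = 0.78 + 1.5 = 2.28 per square metre.
Over the interval, μ = 2.28 × 2 = 4.56 (2 square metres).
P(N ≥ 4) = 1 − P(N ≤ 3) ≈ 0.6677.

0.6677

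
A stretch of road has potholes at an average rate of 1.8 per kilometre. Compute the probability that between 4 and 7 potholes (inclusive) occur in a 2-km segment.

0.4540

Over the interval, μ = 1.8 × 2 = 3.6 (a 2-km segment = 2 kilometres).
P(4 ≤ N ≤ 7) = Σ_{j=4}^{7} e^(−3.6) · 3.6^j/j! ≈ 0.4540.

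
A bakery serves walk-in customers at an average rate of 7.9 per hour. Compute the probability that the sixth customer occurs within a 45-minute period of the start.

Over the interval, μ = 7.9 × 0.75 = 5.925 (a 45-minute period = 0.75 hours).
The sixth arrival falls in the interval iff at least 6 events occur there: P(S_6 ≤ t) = P(N ≥ 6) = 1 − P(N ≤ 5) ≈ 0.5422.

0.5422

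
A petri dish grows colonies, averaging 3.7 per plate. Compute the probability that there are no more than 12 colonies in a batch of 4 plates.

Over the interval, μ = 3.7 × 4 = 14.8 (a batch of 4 plates = 4 plates).
P(N ≤ 12) = Σ_{j=0}^{12} e^(−μ) μ^j/j! ≈ 0.2845.

0.2845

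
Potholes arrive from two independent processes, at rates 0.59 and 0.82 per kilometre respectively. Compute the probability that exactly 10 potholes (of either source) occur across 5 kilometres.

Independent Poisson processes superpose: combined rate λ = 0.59 + 0.82 = 1.41 per kilometre.
Over the interval, μ = 1.41 × 5 = 7.05 (5 kilometres).
P(N = 10) = e^(−7.05) · 7.05^10/10! ≈ 0.0725.

0.0725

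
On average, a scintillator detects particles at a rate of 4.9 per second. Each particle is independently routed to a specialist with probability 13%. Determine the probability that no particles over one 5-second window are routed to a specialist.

Thinning: the particles that are routed to a specialist themselves form a Poisson process with rate 0.13 × 4.9 = 0.637 per second.
Over the interval, μ = 0.637 × 5 = 3.185 (a 5-second window = 5 seconds).
P(N = 0) = e^(−3.185) · 3.185^0/0! ≈ 0.0414.

0.0414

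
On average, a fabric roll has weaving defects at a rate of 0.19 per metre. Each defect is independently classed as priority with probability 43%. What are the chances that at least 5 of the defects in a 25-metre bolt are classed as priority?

Thinning: the defects that are classed as priority themselves form a Poisson process with rate 0.43 × 0.19 = 0.0817 per metre.
Over the interval, μ = 0.0817 × 25 = 2.0425 (a 25-metre bolt = 25 metres).
P(N ≥ 5) = 1 − P(N ≤ 4) ≈ 0.0566.

0.0566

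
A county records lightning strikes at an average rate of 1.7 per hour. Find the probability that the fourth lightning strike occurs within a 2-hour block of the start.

0.4416

Over the interval, μ = 1.7 × 2 = 3.4 (a 2-hour block = 2 hours).
The fourth arrival falls in the interval iff at least 4 events occur there: P(S_4 ≤ t) = P(N ≥ 4) = 1 − P(N ≤ 3) ≈ 0.4416.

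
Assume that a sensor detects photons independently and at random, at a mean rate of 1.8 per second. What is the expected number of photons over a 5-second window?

9

E[N] = λt = 1.8 × 5 = 9 (a 5-second window = 5 seconds).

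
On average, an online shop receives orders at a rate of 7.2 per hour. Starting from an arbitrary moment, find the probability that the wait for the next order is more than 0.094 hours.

The wait for the next event is exponential with rate λ = 7.2 per hour.
P(T > 0.094) = e^(−λt) = e^(−7.2 × 0.094) = e^(−0.6768) ≈ 0.5082.

0.5082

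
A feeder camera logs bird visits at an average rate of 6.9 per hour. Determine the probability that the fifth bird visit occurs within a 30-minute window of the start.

Over the interval, μ = 6.9 × 0.5 = 3.45 (a 30-minute window = 0.5 hours).
The fifth arrival falls in the interval iff at least 5 events occur there: P(S_5 ≤ t) = P(N ≥ 5) = 1 − P(N ≤ 4) ≈ 0.2651.

0.2651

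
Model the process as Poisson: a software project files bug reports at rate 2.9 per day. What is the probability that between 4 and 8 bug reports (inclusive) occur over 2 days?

Over the interval, μ = 2.9 × 2 = 5.8 (2 days).
P(4 ≤ N ≤ 8) = Σ_{j=4}^{8} e^(−5.8) · 5.8^j/j! ≈ 0.6972.

0.6972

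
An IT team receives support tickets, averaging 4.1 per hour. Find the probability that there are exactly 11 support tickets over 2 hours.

0.0776

Over the interval, μ = 4.1 × 2 = 8.2 (2 hours).
P(N = 11) = e^(−μ) μ^11/11! = e^(−8.2) · 8.2^11/39916800 ≈ 0.0776.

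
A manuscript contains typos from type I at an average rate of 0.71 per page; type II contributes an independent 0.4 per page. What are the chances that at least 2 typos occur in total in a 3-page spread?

0.8450

Independent Poisson processes superpose: combined rate λ = 0.71 + 0.4 = 1.11 per page.
Over the interval, μ = 1.11 × 3 = 3.33 (a 3-page spread = 3 pages).
P(N ≥ 2) = 1 − P(N ≤ 1) ≈ 0.8450.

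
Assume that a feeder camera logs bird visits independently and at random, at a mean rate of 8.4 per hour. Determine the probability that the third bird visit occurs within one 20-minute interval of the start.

0.5305

Over the interval, μ = 8.4 × 1/3 = 2.8 (a 20-minute interval = 1/3 hours).
The third arrival falls in the interval iff at least 3 events occur there: P(S_3 ≤ t) = P(N ≥ 3) = 1 − P(N ≤ 2) ≈ 0.5305.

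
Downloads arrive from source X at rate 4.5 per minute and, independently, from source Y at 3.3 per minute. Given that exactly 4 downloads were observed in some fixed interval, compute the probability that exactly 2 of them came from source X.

0.3575

Given the total, each event is independently from source X with probability p = λ_X/(λ_X+λ_Y) = 4.5/7.8 ≈ 0.5769.
So K ~ Binomial(4, 4.5/7.8): P(K = 2) = C(4,2) · (4.5/7.8)^2 · (3.3/7.8)^2 ≈ 0.3575.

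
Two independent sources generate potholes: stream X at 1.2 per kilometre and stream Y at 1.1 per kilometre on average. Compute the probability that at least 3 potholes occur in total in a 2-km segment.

Independent Poisson processes superpose: combined rate λ = 1.2 + 1.1 = 2.3 per kilometre.
Over the interval, μ = 2.3 × 2 = 4.6 (a 2-km segment = 2 kilometres).
P(N ≥ 3) = 1 − P(N ≤ 2) ≈ 0.8374.

0.8374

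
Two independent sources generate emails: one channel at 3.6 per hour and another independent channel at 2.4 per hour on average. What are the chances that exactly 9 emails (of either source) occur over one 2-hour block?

0.0874

Independent Poisson processes superpose: combined rate λ = 3.6 + 2.4 = 6 per hour.
Over the interval, μ = 6 × 2 = 12 (a 2-hour block = 2 hours).
P(N = 9) = e^(−12) · 12^9/9! ≈ 0.0874.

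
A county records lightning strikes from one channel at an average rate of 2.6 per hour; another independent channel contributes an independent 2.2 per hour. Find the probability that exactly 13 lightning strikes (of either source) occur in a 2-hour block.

Independent Poisson processes superpose: combined rate λ = 2.6 + 2.2 = 4.8 per hour.
Over the interval, μ = 4.8 × 2 = 9.6 (a 2-hour block = 2 hours).
P(N = 13) = e^(−9.6) · 9.6^13/13! ≈ 0.0640.

0.0640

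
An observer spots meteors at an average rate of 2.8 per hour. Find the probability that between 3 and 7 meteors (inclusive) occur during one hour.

With mean μ = 2.8 per hour,
P(3 ≤ N ≤ 7) = Σ_{j=3}^{7} e^(−2.8) · 2.8^j/j! ≈ 0.5224.

0.5224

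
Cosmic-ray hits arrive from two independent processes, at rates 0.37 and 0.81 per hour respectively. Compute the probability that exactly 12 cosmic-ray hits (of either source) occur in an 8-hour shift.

Independent Poisson processes superpose: combined rate λ = 0.37 + 0.81 = 1.18 per hour.
Over the interval, μ = 1.18 × 8 = 9.44 (an 8-hour shift = 8 hours).
P(N = 12) = e^(−9.44) · 9.44^12/12! ≈ 0.0831.

0.0831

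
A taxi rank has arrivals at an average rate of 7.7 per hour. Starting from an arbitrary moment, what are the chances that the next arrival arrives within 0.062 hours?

0.3796

Inter-arrival times are exponential with rate λ = 7.7 per hour.
P(T ≤ 0.062) = 1 − e^(−λt) = 1 − e^(−7.7 × 0.062) = 1 − e^(−0.4774) ≈ 0.3796.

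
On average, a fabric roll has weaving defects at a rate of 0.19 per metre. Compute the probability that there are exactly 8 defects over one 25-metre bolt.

0.0556

Over the interval, μ = 0.19 × 25 = 4.75 (a 25-metre bolt = 25 metres).
P(N = 8) = e^(−μ) μ^8/8! = e^(−4.75) · 4.75^8/40320 ≈ 0.0556.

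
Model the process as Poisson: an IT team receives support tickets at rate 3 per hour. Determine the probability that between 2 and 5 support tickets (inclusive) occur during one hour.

0.7169

With mean μ = 3 per hour,
P(2 ≤ N ≤ 5) = Σ_{j=2}^{5} e^(−3) · 3^j/j! ≈ 0.7169.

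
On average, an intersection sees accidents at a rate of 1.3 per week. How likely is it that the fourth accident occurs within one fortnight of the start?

Over the interval, μ = 1.3 × 2 = 2.6 (a fortnight = 2 weeks).
The fourth arrival falls in the interval iff at least 4 events occur there: P(S_4 ≤ t) = P(N ≥ 4) = 1 − P(N ≤ 3) ≈ 0.2640.

0.2640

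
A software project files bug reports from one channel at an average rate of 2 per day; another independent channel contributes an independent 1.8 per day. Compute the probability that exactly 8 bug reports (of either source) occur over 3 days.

0.0792

Independent Poisson processes superpose: combined rate λ = 2 + 1.8 = 3.8 per day.
Over the interval, μ = 3.8 × 3 = 11.4 (3 days).
P(N = 8) = e^(−11.4) · 11.4^8/8! ≈ 0.0792.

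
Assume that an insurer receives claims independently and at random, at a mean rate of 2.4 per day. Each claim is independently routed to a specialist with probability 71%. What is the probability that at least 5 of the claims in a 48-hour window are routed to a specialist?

0.2573

Thinning: the claims that are routed to a specialist themselves form a Poisson process with rate 0.71 × 2.4 = 1.704 per day.
Over the interval, μ = 1.704 × 2 = 3.408 (a 48-hour window = 2 days).
P(N ≥ 5) = 1 − P(N ≤ 4) ≈ 0.2573.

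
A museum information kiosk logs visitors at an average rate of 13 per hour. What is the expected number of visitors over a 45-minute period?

E[N] = λt = 13 × 0.75 = 9.75 (a 45-minute period = 0.75 hours).

9.75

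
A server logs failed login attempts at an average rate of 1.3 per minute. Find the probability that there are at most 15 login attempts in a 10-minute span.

0.7636

Over the interval, μ = 1.3 × 10 = 13 (a 10-minute span = 10 minutes).
P(N ≤ 15) = Σ_{j=0}^{15} e^(−μ) μ^j/j! ≈ 0.7636.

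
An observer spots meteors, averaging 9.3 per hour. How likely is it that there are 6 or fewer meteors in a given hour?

0.1808

With mean μ = 9.3 per hour,
P(N ≤ 6) = Σ_{j=0}^{6} e^(−μ) μ^j/j! ≈ 0.1808.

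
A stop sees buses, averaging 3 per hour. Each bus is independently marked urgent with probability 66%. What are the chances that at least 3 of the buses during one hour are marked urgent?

0.3179

Thinning: the buses that are marked urgent themselves form a Poisson process with rate 0.66 × 3 = 1.98 per hour.
So μ = 1.98.
P(N ≥ 3) = 1 − P(N ≤ 2) ≈ 0.3179.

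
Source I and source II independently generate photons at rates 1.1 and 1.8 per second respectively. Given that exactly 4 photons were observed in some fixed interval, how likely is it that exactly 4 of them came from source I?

0.0207

Given the total, each event is independently from source I with probability p = λ_I/(λ_I+λ_II) = 1.1/2.9 ≈ 0.3793.
So K ~ Binomial(4, 1.1/2.9): P(K = 4) = C(4,4) · (1.1/2.9)^4 · (1.8/2.9)^0 ≈ 0.0207.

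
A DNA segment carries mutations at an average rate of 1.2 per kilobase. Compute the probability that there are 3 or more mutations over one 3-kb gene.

Over the interval, μ = 1.2 × 3 = 3.6 (a 3-kb gene = 3 kilobases).
P(N ≥ 3) = 1 − P(N ≤ 2) = 1 − Σ_{j=0}^{2} e^(−μ) μ^j/j! ≈ 0.6973.

0.6973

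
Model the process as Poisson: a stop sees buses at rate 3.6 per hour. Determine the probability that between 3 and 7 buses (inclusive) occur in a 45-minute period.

0.4998

Over the interval, μ = 3.6 × 0.75 = 2.7 (a 45-minute period = 0.75 hours).
P(3 ≤ N ≤ 7) = Σ_{j=3}^{7} e^(−2.7) · 2.7^j/j! ≈ 0.4998.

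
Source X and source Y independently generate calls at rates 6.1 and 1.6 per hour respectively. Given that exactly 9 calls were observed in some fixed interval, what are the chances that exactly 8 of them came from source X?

0.2901

Given the total, each event is independently from source X with probability p = λ_X/(λ_X+λ_Y) = 6.1/7.7 ≈ 0.7922.
So K ~ Binomial(9, 6.1/7.7): P(K = 8) = C(9,8) · (6.1/7.7)^8 · (1.6/7.7)^1 ≈ 0.2901.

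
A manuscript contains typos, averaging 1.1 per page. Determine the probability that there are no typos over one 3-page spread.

0.0369

Over the interval, μ = 1.1 × 3 = 3.3 (a 3-page spread = 3 pages).
P(N = 0) = e^(−μ) μ^0/0! = e^(−3.3) · 3.3^0/1 ≈ 0.0369.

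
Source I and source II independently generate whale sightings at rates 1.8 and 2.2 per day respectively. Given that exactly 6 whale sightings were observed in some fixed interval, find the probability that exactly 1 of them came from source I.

Given the total, each event is independently from source I with probability p = λ_I/(λ_I+λ_II) = 1.8/4 = 0.4500.
So K ~ Binomial(6, 1.8/4): P(K = 1) = C(6,1) · (1.8/4)^1 · (2.2/4)^5 ≈ 0.1359.

0.1359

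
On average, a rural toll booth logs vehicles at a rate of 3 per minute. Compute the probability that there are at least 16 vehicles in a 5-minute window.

0.4319

Over the interval, μ = 3 × 5 = 15 (a 5-minute window = 5 minutes).
P(N ≥ 16) = 1 − P(N ≤ 15) = 1 − Σ_{j=0}^{15} e^(−μ) μ^j/j! ≈ 0.4319.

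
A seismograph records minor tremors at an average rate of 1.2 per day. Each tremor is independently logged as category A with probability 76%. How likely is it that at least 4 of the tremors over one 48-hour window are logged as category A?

0.1126

Thinning: the tremors that are logged as category A themselves form a Poisson process with rate 0.76 × 1.2 = 0.912 per day.
Over the interval, μ = 0.912 × 2 = 1.824 (a 48-hour window = 2 days).
P(N ≥ 4) = 1 − P(N ≤ 3) ≈ 0.1126.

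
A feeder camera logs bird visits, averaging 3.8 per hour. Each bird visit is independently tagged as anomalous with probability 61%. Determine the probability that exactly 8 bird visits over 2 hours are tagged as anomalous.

0.0513

Thinning: the bird visits that are tagged as anomalous themselves form a Poisson process with rate 0.61 × 3.8 = 2.318 per hour.
Over the interval, μ = 2.318 × 2 = 4.636 (2 hours).
P(N = 8) = e^(−4.636) · 4.636^8/8! ≈ 0.0513.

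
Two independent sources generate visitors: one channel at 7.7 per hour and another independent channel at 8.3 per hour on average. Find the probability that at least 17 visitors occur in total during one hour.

Independent Poisson processes superpose: combined rate λ = 7.7 + 8.3 = 16 per hour.
So μ = 16.
P(N ≥ 17) = 1 − P(N ≤ 16) ≈ 0.4340.

0.4340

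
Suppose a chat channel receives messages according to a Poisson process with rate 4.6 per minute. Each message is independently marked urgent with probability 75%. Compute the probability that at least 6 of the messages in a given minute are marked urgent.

0.1358

Thinning: the messages that are marked urgent themselves form a Poisson process with rate 0.75 × 4.6 = 3.45 per minute.
So μ = 3.45.
P(N ≥ 6) = 1 − P(N ≤ 5) ≈ 0.1358.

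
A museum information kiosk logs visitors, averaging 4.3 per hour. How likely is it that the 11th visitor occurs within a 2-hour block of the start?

Over the interval, μ = 4.3 × 2 = 8.6 (a 2-hour block = 2 hours).
The 11th arrival falls in the interval iff at least 11 events occur there: P(S_11 ≤ t) = P(N ≥ 11) = 1 − P(N ≤ 10) ≈ 0.2478.

0.2478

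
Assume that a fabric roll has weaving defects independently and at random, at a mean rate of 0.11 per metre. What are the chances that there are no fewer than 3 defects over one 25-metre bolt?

0.5185

Over the interval, μ = 0.11 × 25 = 2.75 (a 25-metre bolt = 25 metres).
P(N ≥ 3) = 1 − P(N ≤ 2) = 1 − Σ_{j=0}^{2} e^(−μ) μ^j/j! ≈ 0.5185.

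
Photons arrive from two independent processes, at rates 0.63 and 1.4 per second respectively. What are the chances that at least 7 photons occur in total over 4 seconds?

Independent Poisson processes superpose: combined rate λ = 0.63 + 1.4 = 2.03 per second.
Over the interval, μ = 2.03 × 4 = 8.12 (4 seconds).
P(N ≥ 7) = 1 − P(N ≤ 6) ≈ 0.7011.

0.7011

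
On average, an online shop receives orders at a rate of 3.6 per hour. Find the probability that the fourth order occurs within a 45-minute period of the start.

Over the interval, μ = 3.6 × 0.75 = 2.7 (a 45-minute period = 0.75 hours).
The fourth arrival falls in the interval iff at least 4 events occur there: P(S_4 ≤ t) = P(N ≥ 4) = 1 − P(N ≤ 3) ≈ 0.2859.

0.2859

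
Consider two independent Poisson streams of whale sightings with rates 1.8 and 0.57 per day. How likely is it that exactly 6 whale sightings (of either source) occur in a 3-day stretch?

0.1466

Independent Poisson processes superpose: combined rate λ = 1.8 + 0.57 = 2.37 per day.
Over the interval, μ = 2.37 × 3 = 7.11 (a 3-day stretch = 3 days).
P(N = 6) = e^(−7.11) · 7.11^6/6! ≈ 0.1466.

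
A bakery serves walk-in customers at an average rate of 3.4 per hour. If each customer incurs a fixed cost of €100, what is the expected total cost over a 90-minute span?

€510

E[N] = 3.4 × 1.5 = 5.1 (a 90-minute span = 1.5 hours); E[cost] = 5.1 × €100 = €510.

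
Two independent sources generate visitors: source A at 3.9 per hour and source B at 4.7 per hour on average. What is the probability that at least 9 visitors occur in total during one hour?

0.4906

Independent Poisson processes superpose: combined rate λ = 3.9 + 4.7 = 8.6 per hour.
So μ = 8.6.
P(N ≥ 9) = 1 − P(N ≤ 8) ≈ 0.4906.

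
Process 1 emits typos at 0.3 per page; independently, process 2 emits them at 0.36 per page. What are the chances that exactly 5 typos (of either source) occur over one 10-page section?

0.1420

Independent Poisson processes superpose: combined rate λ = 0.3 + 0.36 = 0.66 per page.
Over the interval, μ = 0.66 × 10 = 6.6 (a 10-page section = 10 pages).
P(N = 5) = e^(−6.6) · 6.6^5/5! ≈ 0.1420.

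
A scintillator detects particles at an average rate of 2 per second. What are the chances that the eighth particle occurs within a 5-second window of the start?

0.7798

Over the interval, μ = 2 × 5 = 10 (a 5-second window = 5 seconds).
The eighth arrival falls in the interval iff at least 8 events occur there: P(S_8 ≤ t) = P(N ≥ 8) = 1 − P(N ≤ 7) ≈ 0.7798.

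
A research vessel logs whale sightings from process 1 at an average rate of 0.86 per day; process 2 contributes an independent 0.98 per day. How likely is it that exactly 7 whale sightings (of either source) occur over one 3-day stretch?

Independent Poisson processes superpose: combined rate λ = 0.86 + 0.98 = 1.84 per day.
Over the interval, μ = 1.84 × 3 = 5.52 (a 3-day stretch = 3 days).
P(N = 7) = e^(−5.52) · 5.52^7/7! ≈ 0.1241.

0.1241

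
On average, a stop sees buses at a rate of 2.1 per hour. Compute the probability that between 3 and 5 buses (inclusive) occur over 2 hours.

Over the interval, μ = 2.1 × 2 = 4.2 (2 hours).
P(3 ≤ N ≤ 5) = Σ_{j=3}^{5} e^(−4.2) · 4.2^j/j! ≈ 0.5429.

0.5429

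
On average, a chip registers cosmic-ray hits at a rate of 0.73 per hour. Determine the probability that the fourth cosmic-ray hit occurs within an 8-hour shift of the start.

0.8339

Over the interval, μ = 0.73 × 8 = 5.84 (an 8-hour shift = 8 hours).
The fourth arrival falls in the interval iff at least 4 events occur there: P(S_4 ≤ t) = P(N ≥ 4) = 1 − P(N ≤ 3) ≈ 0.8339.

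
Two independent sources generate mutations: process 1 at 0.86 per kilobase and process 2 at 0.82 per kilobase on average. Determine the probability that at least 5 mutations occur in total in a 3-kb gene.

0.5665

Independent Poisson processes superpose: combined rate λ = 0.86 + 0.82 = 1.68 per kilobase.
Over the interval, μ = 1.68 × 3 = 5.04 (a 3-kb gene = 3 kilobases).
P(N ≥ 5) = 1 − P(N ≤ 4) ≈ 0.5665.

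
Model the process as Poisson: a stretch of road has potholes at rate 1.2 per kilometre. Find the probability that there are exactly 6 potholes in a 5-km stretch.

0.1606

Over the interval, μ = 1.2 × 5 = 6 (a 5-km stretch = 5 kilometres).
P(N = 6) = e^(−μ) μ^6/6! = e^(−6) · 6^6/720 ≈ 0.1606.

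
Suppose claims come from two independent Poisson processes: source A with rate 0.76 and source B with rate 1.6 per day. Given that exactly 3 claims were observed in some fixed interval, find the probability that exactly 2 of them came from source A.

Given the total, each event is independently from source A with probability p = λ_A/(λ_A+λ_B) = 0.76/2.36 ≈ 0.3220.
So K ~ Binomial(3, 0.76/2.36): P(K = 2) = C(3,2) · (0.76/2.36)^2 · (1.6/2.36)^1 ≈ 0.2109.

0.2109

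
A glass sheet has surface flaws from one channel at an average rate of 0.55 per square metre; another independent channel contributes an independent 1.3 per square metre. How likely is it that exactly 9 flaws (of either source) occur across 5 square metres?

0.1313

Independent Poisson processes superpose: combined rate λ = 0.55 + 1.3 = 1.85 per square metre.
Over the interval, μ = 1.85 × 5 = 9.25 (5 square metres).
P(N = 9) = e^(−9.25) · 9.25^9/9! ≈ 0.1313.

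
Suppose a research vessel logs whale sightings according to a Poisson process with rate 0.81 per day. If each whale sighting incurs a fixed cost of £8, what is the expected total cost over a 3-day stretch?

£19.44

E[N] = 0.81 × 3 = 2.43 (a 3-day stretch = 3 days); E[cost] = 2.43 × £8 = £19.44.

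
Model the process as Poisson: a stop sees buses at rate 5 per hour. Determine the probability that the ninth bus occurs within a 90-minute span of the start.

0.3380

Over the interval, μ = 5 × 1.5 = 7.5 (a 90-minute span = 1.5 hours).
The ninth arrival falls in the interval iff at least 9 events occur there: P(S_9 ≤ t) = P(N ≥ 9) = 1 − P(N ≤ 8) ≈ 0.3380.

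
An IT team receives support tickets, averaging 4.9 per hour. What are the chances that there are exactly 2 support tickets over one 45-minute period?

Over the interval, μ = 4.9 × 0.75 = 3.675 (a 45-minute period = 0.75 hours).
P(N = 2) = e^(−μ) μ^2/2! = e^(−3.675) · 3.675^2/2 ≈ 0.1712.

0.1712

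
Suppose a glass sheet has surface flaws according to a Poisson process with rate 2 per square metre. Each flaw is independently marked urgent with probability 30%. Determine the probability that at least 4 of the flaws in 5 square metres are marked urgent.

Thinning: the flaws that are marked urgent themselves form a Poisson process with rate 0.3 × 2 = 0.6 per square metre.
Over the interval, μ = 0.6 × 5 = 3 (5 square metres).
P(N ≥ 4) = 1 − P(N ≤ 3) ≈ 0.3528.

0.3528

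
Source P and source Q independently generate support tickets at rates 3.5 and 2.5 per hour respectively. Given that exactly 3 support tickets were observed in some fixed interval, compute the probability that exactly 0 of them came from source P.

Given the total, each event is independently from source P with probability p = λ_P/(λ_P+λ_Q) = 3.5/6 ≈ 0.5833.
So K ~ Binomial(3, 3.5/6): P(K = 0) = C(3,0) · (3.5/6)^0 · (2.5/6)^3 ≈ 0.0723.

0.0723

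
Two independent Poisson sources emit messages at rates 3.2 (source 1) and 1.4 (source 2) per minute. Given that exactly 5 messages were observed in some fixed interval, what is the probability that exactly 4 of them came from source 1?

Given the total, each event is independently from source 1 with probability p = λ_1/(λ_1+λ_2) = 3.2/4.6 ≈ 0.6957.
So K ~ Binomial(5, 3.2/4.6): P(K = 4) = C(5,4) · (3.2/4.6)^4 · (1.4/4.6)^1 ≈ 0.3564.

0.3564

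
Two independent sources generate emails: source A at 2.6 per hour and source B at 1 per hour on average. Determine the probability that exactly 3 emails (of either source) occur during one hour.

Independent Poisson processes superpose: combined rate λ = 2.6 + 1 = 3.6 per hour.
So μ = 3.6.
P(N = 3) = e^(−3.6) · 3.6^3/3! ≈ 0.2125.

0.2125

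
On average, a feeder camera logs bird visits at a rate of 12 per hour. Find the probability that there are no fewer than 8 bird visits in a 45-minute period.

0.6761

Over the interval, μ = 12 × 0.75 = 9 (a 45-minute period = 0.75 hours).
P(N ≥ 8) = 1 − P(N ≤ 7) = 1 − Σ_{j=0}^{7} e^(−μ) μ^j/j! ≈ 0.6761.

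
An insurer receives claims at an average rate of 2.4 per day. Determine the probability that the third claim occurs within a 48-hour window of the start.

Over the interval, μ = 2.4 × 2 = 4.8 (a 48-hour window = 2 days).
The third arrival falls in the interval iff at least 3 events occur there: P(S_3 ≤ t) = P(N ≥ 3) = 1 − P(N ≤ 2) ≈ 0.8575.

0.8575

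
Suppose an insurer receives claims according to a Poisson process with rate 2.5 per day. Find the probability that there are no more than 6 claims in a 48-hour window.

0.7622

Over the interval, μ = 2.5 × 2 = 5 (a 48-hour window = 2 days).
P(N ≤ 6) = Σ_{j=0}^{6} e^(−μ) μ^j/j! ≈ 0.7622.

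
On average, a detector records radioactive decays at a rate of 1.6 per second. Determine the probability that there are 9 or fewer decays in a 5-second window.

Over the interval, μ = 1.6 × 5 = 8 (a 5-second window = 5 seconds).
P(N ≤ 9) = Σ_{j=0}^{9} e^(−μ) μ^j/j! ≈ 0.7166.

0.7166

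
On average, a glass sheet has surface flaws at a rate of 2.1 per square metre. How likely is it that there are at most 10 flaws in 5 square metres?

Over the interval, μ = 2.1 × 5 = 10.5 (5 square metres).
P(N ≤ 10) = Σ_{j=0}^{10} e^(−μ) μ^j/j! ≈ 0.5207.

0.5207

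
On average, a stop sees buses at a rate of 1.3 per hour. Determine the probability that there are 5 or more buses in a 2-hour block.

Over the interval, μ = 1.3 × 2 = 2.6 (a 2-hour block = 2 hours).
P(N ≥ 5) = 1 − P(N ≤ 4) = 1 − Σ_{j=0}^{4} e^(−μ) μ^j/j! ≈ 0.1226.

0.1226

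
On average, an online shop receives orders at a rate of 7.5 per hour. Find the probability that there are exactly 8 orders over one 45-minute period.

Over the interval, μ = 7.5 × 0.75 = 5.625 (a 45-minute period = 0.75 hours).
P(N = 8) = e^(−μ) μ^8/8! = e^(−5.625) · 5.625^8/40320 ≈ 0.0897.

0.0897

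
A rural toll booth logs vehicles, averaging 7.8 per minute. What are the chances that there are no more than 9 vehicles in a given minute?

With mean μ = 7.8 per minute,
P(N ≤ 9) = Σ_{j=0}^{9} e^(−μ) μ^j/j! ≈ 0.7411.

0.7411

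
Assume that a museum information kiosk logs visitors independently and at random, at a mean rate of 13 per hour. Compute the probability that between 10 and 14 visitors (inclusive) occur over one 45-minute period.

Over the interval, μ = 13 × 0.75 = 9.75 (a 45-minute period = 0.75 hours).
P(10 ≤ N ≤ 14) = Σ_{j=10}^{14} e^(−9.75) · 9.75^j/j! ≈ 0.4393.

0.4393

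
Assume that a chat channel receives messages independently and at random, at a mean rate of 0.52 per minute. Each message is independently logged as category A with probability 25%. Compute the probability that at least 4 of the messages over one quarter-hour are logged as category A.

0.1340

Thinning: the messages that are logged as category A themselves form a Poisson process with rate 0.25 × 0.52 = 0.13 per minute.
Over the interval, μ = 0.13 × 15 = 1.95 (a quarter-hour = 15 minutes).
P(N ≥ 4) = 1 − P(N ≤ 3) ≈ 0.1340.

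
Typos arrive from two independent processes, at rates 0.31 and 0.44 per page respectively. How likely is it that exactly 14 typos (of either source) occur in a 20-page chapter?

Independent Poisson processes superpose: combined rate λ = 0.31 + 0.44 = 0.75 per page.
Over the interval, μ = 0.75 × 20 = 15 (a 20-page chapter = 20 pages).
P(N = 14) = e^(−15) · 15^14/14! ≈ 0.1024.

0.1024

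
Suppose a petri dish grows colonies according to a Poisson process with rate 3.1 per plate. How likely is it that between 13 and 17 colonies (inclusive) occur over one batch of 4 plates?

Over the interval, μ = 3.1 × 4 = 12.4 (a batch of 4 plates = 4 plates).
P(13 ≤ N ≤ 17) = Σ_{j=13}^{17} e^(−12.4) · 12.4^j/j! ≈ 0.3901.

0.3901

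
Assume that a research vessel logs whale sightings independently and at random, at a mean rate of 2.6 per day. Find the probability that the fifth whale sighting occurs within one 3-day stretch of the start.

0.8883

Over the interval, μ = 2.6 × 3 = 7.8 (a 3-day stretch = 3 days).
The fifth arrival falls in the interval iff at least 5 events occur there: P(S_5 ≤ t) = P(N ≥ 5) = 1 − P(N ≤ 4) ≈ 0.8883.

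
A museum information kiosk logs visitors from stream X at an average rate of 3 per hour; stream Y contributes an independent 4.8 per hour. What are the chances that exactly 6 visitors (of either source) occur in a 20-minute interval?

Independent Poisson processes superpose: combined rate λ = 3 + 4.8 = 7.8 per hour.
Over the interval, μ = 7.8 × 1/3 = 2.6 (a 20-minute interval = 1/3 hours).
P(N = 6) = e^(−2.6) · 2.6^6/6! ≈ 0.0319.

0.0319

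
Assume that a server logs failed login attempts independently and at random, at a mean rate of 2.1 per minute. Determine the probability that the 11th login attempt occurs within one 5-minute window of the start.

0.4793

Over the interval, μ = 2.1 × 5 = 10.5 (a 5-minute window = 5 minutes).
The 11th arrival falls in the interval iff at least 11 events occur there: P(S_11 ≤ t) = P(N ≥ 11) = 1 − P(N ≤ 10) ≈ 0.4793.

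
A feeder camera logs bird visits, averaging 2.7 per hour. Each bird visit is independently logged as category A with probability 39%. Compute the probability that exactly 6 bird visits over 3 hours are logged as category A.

0.0586

Thinning: the bird visits that are logged as category A themselves form a Poisson process with rate 0.39 × 2.7 = 1.053 per hour.
Over the interval, μ = 1.053 × 3 = 3.159 (3 hours).
P(N = 6) = e^(−3.159) · 3.159^6/6! ≈ 0.0586.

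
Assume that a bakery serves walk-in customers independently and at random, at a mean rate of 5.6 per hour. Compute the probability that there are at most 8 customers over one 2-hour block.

Over the interval, μ = 5.6 × 2 = 11.2 (a 2-hour block = 2 hours).
P(N ≤ 8) = Σ_{j=0}^{8} e^(−μ) μ^j/j! ≈ 0.2147.

0.2147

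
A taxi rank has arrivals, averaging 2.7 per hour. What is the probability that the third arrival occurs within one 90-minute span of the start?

Over the interval, μ = 2.7 × 1.5 = 4.05 (a 90-minute span = 1.5 hours).
The third arrival falls in the interval iff at least 3 events occur there: P(S_3 ≤ t) = P(N ≥ 3) = 1 − P(N ≤ 2) ≈ 0.7691.

0.7691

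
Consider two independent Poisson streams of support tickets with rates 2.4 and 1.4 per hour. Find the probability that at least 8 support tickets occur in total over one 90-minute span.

Independent Poisson processes superpose: combined rate λ = 2.4 + 1.4 = 3.8 per hour.
Over the interval, μ = 3.8 × 1.5 = 5.7 (a 90-minute span = 1.5 hours).
P(N ≥ 8) = 1 − P(N ≤ 7) ≈ 0.2159.

0.2159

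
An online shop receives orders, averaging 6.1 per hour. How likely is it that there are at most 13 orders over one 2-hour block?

0.6603

Over the interval, μ = 6.1 × 2 = 12.2 (a 2-hour block = 2 hours).
P(N ≤ 13) = Σ_{j=0}^{13} e^(−μ) μ^j/j! ≈ 0.6603.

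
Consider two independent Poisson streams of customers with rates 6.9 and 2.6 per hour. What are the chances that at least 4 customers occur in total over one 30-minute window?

Independent Poisson processes superpose: combined rate λ = 6.9 + 2.6 = 9.5 per hour.
Over the interval, μ = 9.5 × 0.5 = 4.75 (a 30-minute window = 0.5 hours).
P(N ≥ 4) = 1 − P(N ≤ 3) ≈ 0.6981.

0.6981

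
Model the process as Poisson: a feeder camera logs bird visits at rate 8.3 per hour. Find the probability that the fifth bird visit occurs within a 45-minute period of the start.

Over the interval, μ = 8.3 × 0.75 = 6.225 (a 45-minute period = 0.75 hours).
The fifth arrival falls in the interval iff at least 5 events occur there: P(S_5 ≤ t) = P(N ≥ 5) = 1 − P(N ≤ 4) ≈ 0.7439.

0.7439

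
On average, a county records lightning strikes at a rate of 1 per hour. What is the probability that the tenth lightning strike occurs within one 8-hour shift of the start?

Over the interval, μ = 1 × 8 = 8 (an 8-hour shift = 8 hours).
The tenth arrival falls in the interval iff at least 10 events occur there: P(S_10 ≤ t) = P(N ≥ 10) = 1 − P(N ≤ 9) ≈ 0.2834.

0.2834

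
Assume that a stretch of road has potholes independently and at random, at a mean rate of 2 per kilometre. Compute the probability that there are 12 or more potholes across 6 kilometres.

0.5384

Over the interval, μ = 2 × 6 = 12 (6 kilometres).
P(N ≥ 12) = 1 − P(N ≤ 11) = 1 − Σ_{j=0}^{11} e^(−μ) μ^j/j! ≈ 0.5384.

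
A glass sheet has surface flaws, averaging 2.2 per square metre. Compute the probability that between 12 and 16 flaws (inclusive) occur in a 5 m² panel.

0.3648

Over the interval, μ = 2.2 × 5 = 11 (a 5 m² panel = 5 square metres).
P(12 ≤ N ≤ 16) = Σ_{j=12}^{16} e^(−11) · 11^j/j! ≈ 0.3648.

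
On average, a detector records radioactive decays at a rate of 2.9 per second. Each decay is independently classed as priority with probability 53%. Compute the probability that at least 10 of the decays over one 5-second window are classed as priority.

0.2451

Thinning: the decays that are classed as priority themselves form a Poisson process with rate 0.53 × 2.9 = 1.537 per second.
Over the interval, μ = 1.537 × 5 = 7.685 (a 5-second window = 5 seconds).
P(N ≥ 10) = 1 − P(N ≤ 9) ≈ 0.2451.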